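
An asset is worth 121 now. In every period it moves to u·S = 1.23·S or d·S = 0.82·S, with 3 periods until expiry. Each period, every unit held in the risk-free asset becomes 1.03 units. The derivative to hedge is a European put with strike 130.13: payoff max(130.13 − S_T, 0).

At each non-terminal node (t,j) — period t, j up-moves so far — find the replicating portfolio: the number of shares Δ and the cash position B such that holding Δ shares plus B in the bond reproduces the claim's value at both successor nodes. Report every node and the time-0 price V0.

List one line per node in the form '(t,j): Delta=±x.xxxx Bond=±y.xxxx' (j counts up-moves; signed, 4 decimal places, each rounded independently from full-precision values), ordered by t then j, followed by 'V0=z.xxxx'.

(0,0): Delta=-0.4362 Bond=69.5719
(1,0): Delta=-0.7558 Bond=103.3677
(1,1): Delta=-0.2333 Bond=41.4605
(2,0): Delta=-1.0000 Bond=126.3398
(2,1): Delta=-0.6007 Bond=87.5438
(2,2): Delta=0.0000 Bond=0.0000
V0=16.7934

The replicating-portfolio and risk-neutral prices coincide; use p* = (1.03−0.82)/(1.23−0.82) = 0.5122 for the latter.
At expiry t=3: V(3,0)=63.4145, V(3,1)=30.0567, V(3,2)=0.0000, V(3,3)=0.0000
Node (2,0) S=81.3604: V=(p*·30.0567+(1−p*)·63.4145)/1.03=44.9794; Δ=(30.0567−63.4145)/(100.0733−66.7155)=-1.0000; B=V−Δ·S=126.3398
Node (2,1) S=122.0406: V=(p*·0.0000+(1−p*)·30.0567)/1.03=14.2348; Δ=(0.0000−30.0567)/(150.1099−100.0733)=-0.6007; B=V−Δ·S=87.5438
Node (2,2) S=183.0609: V=(p*·0.0000+(1−p*)·0.0000)/1.03=0.0000; Δ=(0.0000−0.0000)/(225.1649−150.1099)=0.0000; B=V−Δ·S=0.0000
Node (1,0) S=99.2200: V=(p*·14.2348+(1−p*)·44.9794)/1.03=28.3807; Δ=(14.2348−44.9794)/(122.0406−81.3604)=-0.7558; B=V−Δ·S=103.3677
Node (1,1) S=148.8300: V=(p*·0.0000+(1−p*)·14.2348)/1.03=6.7415; Δ=(0.0000−14.2348)/(183.0609−122.0406)=-0.2333; B=V−Δ·S=41.4605
Node (0,0) S=121.0000: V=(p*·6.7415+(1−p*)·28.3807)/1.03=16.7934; Δ=(6.7415−28.3807)/(148.8300−99.2200)=-0.4362; B=V−Δ·S=69.5719
Root portfolio cost Δ·121+B reproduces V0=16.7934.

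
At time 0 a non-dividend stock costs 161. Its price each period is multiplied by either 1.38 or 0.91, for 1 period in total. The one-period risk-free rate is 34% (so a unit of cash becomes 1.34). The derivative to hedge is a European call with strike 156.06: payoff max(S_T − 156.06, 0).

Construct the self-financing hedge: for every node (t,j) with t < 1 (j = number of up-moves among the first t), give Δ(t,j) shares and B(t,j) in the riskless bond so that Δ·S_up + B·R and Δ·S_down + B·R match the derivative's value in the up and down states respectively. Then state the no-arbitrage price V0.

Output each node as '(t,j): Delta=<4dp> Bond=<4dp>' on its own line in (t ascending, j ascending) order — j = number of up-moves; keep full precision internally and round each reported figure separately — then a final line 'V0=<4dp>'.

(0,0): Delta=0.8738 Bond=-95.5370
V0=45.1439

The replicating-portfolio and risk-neutral prices coincide; use p* = (1.34−0.91)/(1.38−0.91) = 0.9149 for the latter.
Terminal payoffs: V(1,0)=0.0000, V(1,1)=66.1200
(0,0): S=161.0000. Δ = (V_up−V_dn)/(S_up−S_dn) = (66.1200−0.0000)/(222.1800−146.5100) = 0.8738. V = [p*·66.1200 + (1−p*)·0.0000]/1.34 = 45.1439. B = V − Δ·S = -95.5370.
Check: Δ(0,0)·S0 + B(0,0) = 45.1439 = V0.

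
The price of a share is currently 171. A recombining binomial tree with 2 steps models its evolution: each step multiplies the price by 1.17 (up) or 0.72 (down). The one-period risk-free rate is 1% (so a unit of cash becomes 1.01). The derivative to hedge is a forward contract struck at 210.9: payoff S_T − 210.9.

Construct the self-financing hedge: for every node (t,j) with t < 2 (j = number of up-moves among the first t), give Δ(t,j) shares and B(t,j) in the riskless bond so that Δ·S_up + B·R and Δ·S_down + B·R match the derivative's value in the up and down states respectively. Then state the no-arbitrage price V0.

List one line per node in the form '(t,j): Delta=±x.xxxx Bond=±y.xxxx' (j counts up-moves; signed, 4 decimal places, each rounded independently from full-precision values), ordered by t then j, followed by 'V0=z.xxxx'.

(0,0): Delta=1.0000 Bond=-206.7444
(1,0): Delta=1.0000 Bond=-208.8119
(1,1): Delta=1.0000 Bond=-208.8119
V0=-35.7444

Since d<R<u, set p* = (R−d)/(u−d) = 0.6444; price each node as the discounted p*-expectation of its children.
Terminal payoffs: V(2,0)=-122.2536, V(2,1)=-66.8496, V(2,2)=23.1819
  t=1,j=0: stock 123.1200 → up 144.0504 (V=-66.8496), down 88.6464 (V=-122.2536). Price -85.6919; hedge Δ=1.0000, bond B=-208.8119.
  t=1,j=1: stock 200.0700 → up 234.0819 (V=23.1819), down 144.0504 (V=-66.8496). Price -8.7419; hedge Δ=1.0000, bond B=-208.8119.
  t=0,j=0: stock 171.0000 → up 200.0700 (V=-8.7419), down 123.1200 (V=-85.6919). Price -35.7444; hedge Δ=1.0000, bond B=-206.7444.
Each (Δ,B) replicates both successor values, so the strategy is self-financing and V0 is arbitrage-free.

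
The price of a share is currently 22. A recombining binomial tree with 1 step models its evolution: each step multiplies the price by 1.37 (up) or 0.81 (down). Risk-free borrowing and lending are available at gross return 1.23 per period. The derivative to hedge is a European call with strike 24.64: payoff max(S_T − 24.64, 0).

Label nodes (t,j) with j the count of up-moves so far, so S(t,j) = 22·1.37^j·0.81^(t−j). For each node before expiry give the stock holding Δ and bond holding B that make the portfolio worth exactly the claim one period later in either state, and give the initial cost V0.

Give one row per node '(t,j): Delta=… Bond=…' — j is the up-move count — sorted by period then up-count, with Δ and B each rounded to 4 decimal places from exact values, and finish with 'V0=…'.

Since d<R<u, set p* = (R−d)/(u−d) = 0.7500; price each node as the discounted p*-expectation of its children.
Terminal payoffs: V(1,0)=0.0000, V(1,1)=5.5000
(0,0): S=22.0000. Δ = (V_up−V_dn)/(S_up−S_dn) = (5.5000−0.0000)/(30.1400−17.8200) = 0.4464. V = [p*·5.5000 + (1−p*)·0.0000]/1.23 = 3.3537. B = V − Δ·S = -6.4678.
Self-financing check: at every node Δ·S+B equals the discounted successor values.

(0,0): Delta=0.4464 Bond=-6.4678
V0=3.3537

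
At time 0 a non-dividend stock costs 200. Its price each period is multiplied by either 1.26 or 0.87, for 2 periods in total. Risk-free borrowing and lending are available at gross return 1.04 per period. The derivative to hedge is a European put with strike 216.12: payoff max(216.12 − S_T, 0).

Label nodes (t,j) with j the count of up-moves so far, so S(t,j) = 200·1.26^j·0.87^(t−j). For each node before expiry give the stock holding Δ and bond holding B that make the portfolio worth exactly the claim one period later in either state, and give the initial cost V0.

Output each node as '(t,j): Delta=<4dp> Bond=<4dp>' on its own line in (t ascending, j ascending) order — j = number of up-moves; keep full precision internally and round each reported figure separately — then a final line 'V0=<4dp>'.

(0,0): Delta=-0.4502 Bond=109.0863
(1,0): Delta=-0.9540 Bond=201.1154
(1,1): Delta=0.0000 Bond=0.0000
V0=19.0468

Since d<R<u, set p* = (R−d)/(u−d) = 0.4359; price each node as the discounted p*-expectation of its children.
Payoff layer (t=2): V(2,0)=64.7400, V(2,1)=0.0000, V(2,2)=0.0000
Node (1,0) S=174.0000: V=(p*·0.0000+(1−p*)·64.7400)/1.04=35.1154; Δ=(0.0000−64.7400)/(219.2400−151.3800)=-0.9540; B=V−Δ·S=201.1154
Node (1,1) S=252.0000: V=(p*·0.0000+(1−p*)·0.0000)/1.04=0.0000; Δ=(0.0000−0.0000)/(317.5200−219.2400)=0.0000; B=V−Δ·S=0.0000
Node (0,0) S=200.0000: V=(p*·0.0000+(1−p*)·35.1154)/1.04=19.0468; Δ=(0.0000−35.1154)/(252.0000−174.0000)=-0.4502; B=V−Δ·S=109.0863
The time-0 hedge costs 19.0468, which is the no-arbitrage price.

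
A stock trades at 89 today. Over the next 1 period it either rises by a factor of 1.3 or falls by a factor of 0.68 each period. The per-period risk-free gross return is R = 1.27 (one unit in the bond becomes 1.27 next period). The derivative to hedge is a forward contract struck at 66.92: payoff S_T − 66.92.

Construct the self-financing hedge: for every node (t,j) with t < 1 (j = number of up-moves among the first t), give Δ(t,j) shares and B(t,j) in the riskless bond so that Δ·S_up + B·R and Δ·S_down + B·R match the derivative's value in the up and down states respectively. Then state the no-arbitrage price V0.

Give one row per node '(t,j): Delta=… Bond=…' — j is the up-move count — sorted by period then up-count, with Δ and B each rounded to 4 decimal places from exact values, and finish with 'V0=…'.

No-arbitrage ⇒ martingale measure with p* = (R−d)/(u−d) = 0.9516.
At expiry t=1: V(1,0)=-6.4000, V(1,1)=48.7800
(0,0): S=89.0000. Δ = (V_up−V_dn)/(S_up−S_dn) = (48.7800−-6.4000)/(115.7000−60.5200) = 1.0000. V = [p*·48.7800 + (1−p*)·-6.4000]/1.27 = 36.3071. B = V − Δ·S = -52.6929.
Check: Δ(0,0)·S0 + B(0,0) = 36.3071 = V0.

(0,0): Delta=1.0000 Bond=-52.6929
V0=36.3071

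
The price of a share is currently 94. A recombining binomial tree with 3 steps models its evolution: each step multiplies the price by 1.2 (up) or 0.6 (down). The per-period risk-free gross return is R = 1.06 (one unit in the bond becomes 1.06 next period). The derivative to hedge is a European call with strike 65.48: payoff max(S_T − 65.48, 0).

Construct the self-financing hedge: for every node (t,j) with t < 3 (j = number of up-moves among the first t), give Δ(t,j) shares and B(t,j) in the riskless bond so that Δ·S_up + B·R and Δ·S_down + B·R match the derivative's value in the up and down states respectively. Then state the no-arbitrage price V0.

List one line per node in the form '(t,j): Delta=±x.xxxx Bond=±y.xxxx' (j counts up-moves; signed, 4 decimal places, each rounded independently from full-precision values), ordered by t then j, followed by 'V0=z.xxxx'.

The replicating-portfolio and risk-neutral prices coincide; use p* = (1.06−0.6)/(1.2−0.6) = 0.7667 for the latter.
Terminal payoffs: V(3,0)=0.0000, V(3,1)=0.0000, V(3,2)=15.7360, V(3,3)=96.9520
(2,0): S=33.8400. Δ = (V_up−V_dn)/(S_up−S_dn) = (0.0000−0.0000)/(40.6080−20.3040) = 0.0000. V = [p*·0.0000 + (1−p*)·0.0000]/1.06 = 0.0000. B = V − Δ·S = 0.0000.
(2,1): S=67.6800. Δ = (V_up−V_dn)/(S_up−S_dn) = (15.7360−0.0000)/(81.2160−40.6080) = 0.3875. V = [p*·15.7360 + (1−p*)·0.0000]/1.06 = 11.3814. B = V − Δ·S = -14.8453.
(2,2): S=135.3600. Δ = (V_up−V_dn)/(S_up−S_dn) = (96.9520−15.7360)/(162.4320−81.2160) = 1.0000. V = [p*·96.9520 + (1−p*)·15.7360]/1.06 = 73.5864. B = V − Δ·S = -61.7736.
(1,0): S=56.4000. Δ = (V_up−V_dn)/(S_up−S_dn) = (11.3814−0.0000)/(67.6800−33.8400) = 0.3363. V = [p*·11.3814 + (1−p*)·0.0000]/1.06 = 8.2318. B = V − Δ·S = -10.7372.
(1,1): S=112.8000. Δ = (V_up−V_dn)/(S_up−S_dn) = (73.5864−11.3814)/(135.3600−67.6800) = 0.9191. V = [p*·73.5864 + (1−p*)·11.3814]/1.06 = 55.7282. B = V − Δ·S = -47.9468.
(0,0): S=94.0000. Δ = (V_up−V_dn)/(S_up−S_dn) = (55.7282−8.2318)/(112.8000−56.4000) = 0.8421. V = [p*·55.7282 + (1−p*)·8.2318]/1.06 = 42.1186. B = V − Δ·S = -37.0421.
The time-0 hedge costs 42.1186, which is the no-arbitrage price.

(0,0): Delta=0.8421 Bond=-37.0421
(1,0): Delta=0.3363 Bond=-10.7372
(1,1): Delta=0.9191 Bond=-47.9468
(2,0): Delta=0.0000 Bond=0.0000
(2,1): Delta=0.3875 Bond=-14.8453
(2,2): Delta=1.0000 Bond=-61.7736
V0=42.1186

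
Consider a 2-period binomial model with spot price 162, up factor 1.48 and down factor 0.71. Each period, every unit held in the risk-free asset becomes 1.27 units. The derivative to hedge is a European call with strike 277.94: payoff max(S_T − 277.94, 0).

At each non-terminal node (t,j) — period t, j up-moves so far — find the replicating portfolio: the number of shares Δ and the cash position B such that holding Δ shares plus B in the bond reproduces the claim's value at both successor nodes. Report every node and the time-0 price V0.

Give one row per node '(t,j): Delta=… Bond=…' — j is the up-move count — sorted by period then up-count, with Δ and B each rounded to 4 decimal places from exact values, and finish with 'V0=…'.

(0,0): Delta=0.3531 Bond=-31.9750
(1,0): Delta=0.0000 Bond=0.0000
(1,1): Delta=0.4166 Bond=-55.8364
V0=25.2197

No-arbitrage ⇒ martingale measure with p* = (R−d)/(u−d) = 0.7273.
Payoff layer (t=2): V(2,0)=0.0000, V(2,1)=0.0000, V(2,2)=76.9048
Node (1,0) S=115.0200: V=(p*·0.0000+(1−p*)·0.0000)/1.27=0.0000; Δ=(0.0000−0.0000)/(170.2296−81.6642)=0.0000; B=V−Δ·S=0.0000
Node (1,1) S=239.7600: V=(p*·76.9048+(1−p*)·0.0000)/1.27=44.0400; Δ=(76.9048−0.0000)/(354.8448−170.2296)=0.4166; B=V−Δ·S=-55.8364
Node (0,0) S=162.0000: V=(p*·44.0400+(1−p*)·0.0000)/1.27=25.2197; Δ=(44.0400−0.0000)/(239.7600−115.0200)=0.3531; B=V−Δ·S=-31.9750
The time-0 hedge costs 25.2197, which is the no-arbitrage price.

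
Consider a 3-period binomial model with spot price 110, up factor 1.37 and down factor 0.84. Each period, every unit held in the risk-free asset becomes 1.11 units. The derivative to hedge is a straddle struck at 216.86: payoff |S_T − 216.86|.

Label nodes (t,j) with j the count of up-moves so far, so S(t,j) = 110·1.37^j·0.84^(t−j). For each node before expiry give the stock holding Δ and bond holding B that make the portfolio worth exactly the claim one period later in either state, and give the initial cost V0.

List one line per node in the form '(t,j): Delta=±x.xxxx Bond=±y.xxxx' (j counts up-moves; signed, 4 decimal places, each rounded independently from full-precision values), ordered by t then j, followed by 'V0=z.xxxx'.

Risk-neutral probability p* = (R−d)/(u−d) = (1.11−0.84)/(1.37−0.84) = 0.5094.
At expiry t=3: V(3,0)=151.6626, V(3,1)=110.5261, V(3,2)=43.4344, V(3,3)=65.9888
Node (2,0) S=77.6160: V=(p*·110.5261+(1−p*)·151.6626)/1.11=117.7534; Δ=(110.5261−151.6626)/(106.3339−65.1974)=-1.0000; B=V−Δ·S=195.3694
Node (2,1) S=126.5880: V=(p*·43.4344+(1−p*)·110.5261)/1.11=68.7814; Δ=(43.4344−110.5261)/(173.4256−106.3339)=-1.0000; B=V−Δ·S=195.3694
Node (2,2) S=206.4590: V=(p*·65.9888+(1−p*)·43.4344)/1.11=49.4815; Δ=(65.9888−43.4344)/(282.8488−173.4256)=0.2061; B=V−Δ·S=6.9260
Node (1,0) S=92.4000: V=(p*·68.7814+(1−p*)·117.7534)/1.11=83.6084; Δ=(68.7814−117.7534)/(126.5880−77.6160)=-1.0000; B=V−Δ·S=176.0084
Node (1,1) S=150.7000: V=(p*·49.4815+(1−p*)·68.7814)/1.11=53.1075; Δ=(49.4815−68.7814)/(206.4590−126.5880)=-0.2416; B=V−Δ·S=89.5224
Node (0,0) S=110.0000: V=(p*·53.1075+(1−p*)·83.6084)/1.11=61.3245; Δ=(53.1075−83.6084)/(150.7000−92.4000)=-0.5232; B=V−Δ·S=118.8735
Root portfolio cost Δ·110+B reproduces V0=61.3245.

(0,0): Delta=-0.5232 Bond=118.8735
(1,0): Delta=-1.0000 Bond=176.0084
(1,1): Delta=-0.2416 Bond=89.5224
(2,0): Delta=-1.0000 Bond=195.3694
(2,1): Delta=-1.0000 Bond=195.3694
(2,2): Delta=0.2061 Bond=6.9260
V0=61.3245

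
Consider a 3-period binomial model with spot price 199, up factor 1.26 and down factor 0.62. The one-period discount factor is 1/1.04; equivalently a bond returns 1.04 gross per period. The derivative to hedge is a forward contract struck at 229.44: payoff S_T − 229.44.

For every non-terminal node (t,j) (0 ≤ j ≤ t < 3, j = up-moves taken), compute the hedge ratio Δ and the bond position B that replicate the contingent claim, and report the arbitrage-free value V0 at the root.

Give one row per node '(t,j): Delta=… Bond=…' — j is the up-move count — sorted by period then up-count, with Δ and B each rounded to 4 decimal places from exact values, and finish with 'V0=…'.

(0,0): Delta=1.0000 Bond=-203.9713
(1,0): Delta=1.0000 Bond=-212.1302
(1,1): Delta=1.0000 Bond=-212.1302
(2,0): Delta=1.0000 Bond=-220.6154
(2,1): Delta=1.0000 Bond=-220.6154
(2,2): Delta=1.0000 Bond=-220.6154
V0=-4.9713

The replicating-portfolio and risk-neutral prices coincide; use p* = (1.04−0.62)/(1.26−0.62) = 0.6562 for the latter.
Terminal payoffs: V(3,0)=-182.0127, V(3,1)=-133.0555, V(3,2)=-33.5619, V(3,3)=168.6348
  t=2,j=0: stock 76.4956 → up 96.3845 (V=-133.0555), down 47.4273 (V=-182.0127). Price -144.1198; hedge Δ=1.0000, bond B=-220.6154.
  t=2,j=1: stock 155.4588 → up 195.8781 (V=-33.5619), down 96.3845 (V=-133.0555). Price -65.1566; hedge Δ=1.0000, bond B=-220.6154.
  t=2,j=2: stock 315.9324 → up 398.0748 (V=168.6348), down 195.8781 (V=-33.5619). Price 95.3170; hedge Δ=1.0000, bond B=-220.6154.
  t=1,j=0: stock 123.3800 → up 155.4588 (V=-65.1566), down 76.4956 (V=-144.1198). Price -88.7502; hedge Δ=1.0000, bond B=-212.1302.
  t=1,j=1: stock 250.7400 → up 315.9324 (V=95.3170), down 155.4588 (V=-65.1566). Price 38.6098; hedge Δ=1.0000, bond B=-212.1302.
  t=0,j=0: stock 199.0000 → up 250.7400 (V=38.6098), down 123.3800 (V=-88.7502). Price -4.9713; hedge Δ=1.0000, bond B=-203.9713.
Self-financing check: at every node Δ·S+B equals the discounted successor values.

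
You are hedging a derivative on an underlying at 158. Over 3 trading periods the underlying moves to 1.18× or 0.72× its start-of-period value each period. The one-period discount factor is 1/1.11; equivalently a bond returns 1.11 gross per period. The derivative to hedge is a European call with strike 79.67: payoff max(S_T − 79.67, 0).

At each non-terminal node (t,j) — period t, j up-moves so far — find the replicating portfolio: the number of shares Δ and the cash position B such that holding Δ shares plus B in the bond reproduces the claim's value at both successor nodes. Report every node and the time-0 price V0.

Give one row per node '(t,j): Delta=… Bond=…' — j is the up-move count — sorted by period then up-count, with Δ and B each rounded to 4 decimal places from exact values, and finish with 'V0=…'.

No-arbitrage ⇒ martingale measure with p* = (R−d)/(u−d) = 0.8478.
Payoff layer (t=3): V(3,0)=0.0000, V(3,1)=16.9805, V(3,2)=78.7294, V(3,3)=179.9291
  t=2,j=0: stock 81.9072 → up 96.6505 (V=16.9805), down 58.9732 (V=0.0000). Price 12.9698; hedge Δ=0.4507, bond B=-23.9443.
  t=2,j=1: stock 134.2368 → up 158.3994 (V=78.7294), down 96.6505 (V=16.9805). Price 62.4620; hedge Δ=1.0000, bond B=-71.7748.
  t=2,j=2: stock 219.9992 → up 259.5991 (V=179.9291), down 158.3994 (V=78.7294). Price 148.2244; hedge Δ=1.0000, bond B=-71.7748.
  t=1,j=0: stock 113.7600 → up 134.2368 (V=62.4620), down 81.9072 (V=12.9698). Price 49.4870; hedge Δ=0.9458, bond B=-58.1047.
  t=1,j=1: stock 186.4400 → up 219.9992 (V=148.2244), down 134.2368 (V=62.4620). Price 121.7780; hedge Δ=1.0000, bond B=-64.6620.
  t=0,j=0: stock 158.0000 → up 186.4400 (V=121.7780), down 113.7600 (V=49.4870). Price 99.7993; hedge Δ=0.9946, bond B=-57.3551.
Check: Δ(0,0)·S0 + B(0,0) = 99.7993 = V0.

(0,0): Delta=0.9946 Bond=-57.3551
(1,0): Delta=0.9458 Bond=-58.1047
(1,1): Delta=1.0000 Bond=-64.6620
(2,0): Delta=0.4507 Bond=-23.9443
(2,1): Delta=1.0000 Bond=-71.7748
(2,2): Delta=1.0000 Bond=-71.7748
V0=99.7993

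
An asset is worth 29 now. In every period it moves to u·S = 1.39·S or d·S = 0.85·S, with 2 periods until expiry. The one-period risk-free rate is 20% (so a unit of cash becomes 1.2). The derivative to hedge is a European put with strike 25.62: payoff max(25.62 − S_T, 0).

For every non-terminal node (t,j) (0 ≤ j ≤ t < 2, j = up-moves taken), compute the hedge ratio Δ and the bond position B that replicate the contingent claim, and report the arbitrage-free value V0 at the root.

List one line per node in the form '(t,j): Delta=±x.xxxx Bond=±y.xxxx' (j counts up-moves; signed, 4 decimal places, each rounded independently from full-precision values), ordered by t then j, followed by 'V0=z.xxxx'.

(0,0): Delta=-0.0874 Bond=2.9356
(1,0): Delta=-0.3506 Bond=10.0121
(1,1): Delta=0.0000 Bond=0.0000
V0=0.4013

Risk-neutral probability p* = (R−d)/(u−d) = (1.2−0.85)/(1.39−0.85) = 0.6481.
Terminal values V(2,·): V(2,0)=4.6675, V(2,1)=0.0000, V(2,2)=0.0000
  t=1,j=0: stock 24.6500 → up 34.2635 (V=0.0000), down 20.9525 (V=4.6675). Price 1.3686; hedge Δ=-0.3506, bond B=10.0121.
  t=1,j=1: stock 40.3100 → up 56.0309 (V=0.0000), down 34.2635 (V=0.0000). Price 0.0000; hedge Δ=0.0000, bond B=0.0000.
  t=0,j=0: stock 29.0000 → up 40.3100 (V=0.0000), down 24.6500 (V=1.3686). Price 0.4013; hedge Δ=-0.0874, bond B=2.9356.
Self-financing check: at every node Δ·S+B equals the discounted successor values.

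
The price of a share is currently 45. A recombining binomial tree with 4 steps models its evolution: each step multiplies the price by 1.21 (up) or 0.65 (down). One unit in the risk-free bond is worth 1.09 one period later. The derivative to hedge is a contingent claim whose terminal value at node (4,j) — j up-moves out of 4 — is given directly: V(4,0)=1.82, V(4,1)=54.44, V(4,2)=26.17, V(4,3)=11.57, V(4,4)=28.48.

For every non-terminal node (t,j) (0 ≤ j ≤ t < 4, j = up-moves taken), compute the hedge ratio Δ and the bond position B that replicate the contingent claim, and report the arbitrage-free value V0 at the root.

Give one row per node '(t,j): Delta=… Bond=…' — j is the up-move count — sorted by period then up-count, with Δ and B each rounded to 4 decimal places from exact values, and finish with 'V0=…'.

(0,0): Delta=-0.0041 Bond=15.6306
(1,0): Delta=-0.8281 Bond=41.1404
(1,1): Delta=0.1166 Bond=10.4638
(2,0): Delta=-0.9424 Bond=47.0149
(2,1): Delta=-0.8114 Bond=44.2508
(2,2): Delta=0.2526 Bond=2.4478
(3,0): Delta=7.6034 Bond=-54.3640
(3,1): Delta=-2.1944 Bond=80.0490
(3,2): Delta=-0.6088 Bond=39.5564
(3,3): Delta=0.3788 Bond=-7.3924
V0=15.4459

Since d<R<u, set p* = (R−d)/(u−d) = 0.7857; price each node as the discounted p*-expectation of its children.
At expiry t=4: V(4,0)=1.8200, V(4,1)=54.4400, V(4,2)=26.1700, V(4,3)=11.5700, V(4,4)=28.4800
  t=3,j=0: stock 12.3581 → up 14.9533 (V=54.4400), down 8.0328 (V=1.8200). Price 39.6003; hedge Δ=7.6034, bond B=-54.3640.
  t=3,j=1: stock 23.0051 → up 27.8362 (V=26.1700), down 14.9533 (V=54.4400). Price 29.5668; hedge Δ=-2.1944, bond B=80.0490.
  t=3,j=2: stock 42.8249 → up 51.8182 (V=11.5700), down 27.8362 (V=26.1700). Price 13.4849; hedge Δ=-0.6088, bond B=39.5564.
  t=3,j=3: stock 79.7202 → up 96.4615 (V=28.4800), down 51.8182 (V=11.5700). Price 22.8041; hedge Δ=0.3788, bond B=-7.3924.
  t=2,j=0: stock 19.0125 → up 23.0051 (V=29.5668), down 12.3581 (V=39.6003). Price 29.0980; hedge Δ=-0.9424, bond B=47.0149.
  t=2,j=1: stock 35.3925 → up 42.8249 (V=13.4849), down 23.0051 (V=29.5668). Price 15.5331; hedge Δ=-0.8114, bond B=44.2508.
  t=2,j=2: stock 65.8845 → up 79.7202 (V=22.8041), down 42.8249 (V=13.4849). Price 19.0891; hedge Δ=0.2526, bond B=2.4478.
  t=1,j=0: stock 29.2500 → up 35.3925 (V=15.5331), down 19.0125 (V=29.0980). Price 16.9173; hedge Δ=-0.8281, bond B=41.1404.
  t=1,j=1: stock 54.4500 → up 65.8845 (V=19.0891), down 35.3925 (V=15.5331). Price 16.8138; hedge Δ=0.1166, bond B=10.4638.
  t=0,j=0: stock 45.0000 → up 54.4500 (V=16.8138), down 29.2500 (V=16.9173). Price 15.4459; hedge Δ=-0.0041, bond B=15.6306.
Each (Δ,B) replicates both successor values, so the strategy is self-financing and V0 is arbitrage-free.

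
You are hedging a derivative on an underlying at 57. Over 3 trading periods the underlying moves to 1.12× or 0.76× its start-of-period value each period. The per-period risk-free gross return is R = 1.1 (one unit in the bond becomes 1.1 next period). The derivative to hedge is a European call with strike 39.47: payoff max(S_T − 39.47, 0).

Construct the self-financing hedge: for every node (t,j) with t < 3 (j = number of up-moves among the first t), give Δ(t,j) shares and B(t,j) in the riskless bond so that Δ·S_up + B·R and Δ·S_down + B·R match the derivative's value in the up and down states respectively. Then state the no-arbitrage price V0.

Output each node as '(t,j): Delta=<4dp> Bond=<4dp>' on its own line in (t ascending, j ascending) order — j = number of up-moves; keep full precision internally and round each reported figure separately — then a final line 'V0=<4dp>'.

Since d<R<u, set p* = (R−d)/(u−d) = 0.9444; price each node as the discounted p*-expectation of its children.
Terminal values V(3,·): V(3,0)=0.0000, V(3,1)=0.0000, V(3,2)=14.8706, V(3,3)=40.6109
  t=2,j=0: stock 32.9232 → up 36.8740 (V=0.0000), down 25.0216 (V=0.0000). Price 0.0000; hedge Δ=0.0000, bond B=0.0000.
  t=2,j=1: stock 48.5184 → up 54.3406 (V=14.8706), down 36.8740 (V=0.0000). Price 12.7677; hedge Δ=0.8514, bond B=-28.5396.
  t=2,j=2: stock 71.5008 → up 80.0809 (V=40.6109), down 54.3406 (V=14.8706). Price 35.6190; hedge Δ=1.0000, bond B=-35.8818.
  t=1,j=0: stock 43.3200 → up 48.5184 (V=12.7677), down 32.9232 (V=0.0000). Price 10.9622; hedge Δ=0.8187, bond B=-24.5037.
  t=1,j=1: stock 63.8400 → up 71.5008 (V=35.6190), down 48.5184 (V=12.7677). Price 31.2268; hedge Δ=0.9943, bond B=-32.2490.
  t=0,j=0: stock 57.0000 → up 63.8400 (V=31.2268), down 43.3200 (V=10.9622). Price 27.3645; hedge Δ=0.9876, bond B=-28.9261.
The time-0 hedge costs 27.3645, which is the no-arbitrage price.

(0,0): Delta=0.9876 Bond=-28.9261
(1,0): Delta=0.8187 Bond=-24.5037
(1,1): Delta=0.9943 Bond=-32.2490
(2,0): Delta=0.0000 Bond=0.0000
(2,1): Delta=0.8514 Bond=-28.5396
(2,2): Delta=1.0000 Bond=-35.8818
V0=27.3645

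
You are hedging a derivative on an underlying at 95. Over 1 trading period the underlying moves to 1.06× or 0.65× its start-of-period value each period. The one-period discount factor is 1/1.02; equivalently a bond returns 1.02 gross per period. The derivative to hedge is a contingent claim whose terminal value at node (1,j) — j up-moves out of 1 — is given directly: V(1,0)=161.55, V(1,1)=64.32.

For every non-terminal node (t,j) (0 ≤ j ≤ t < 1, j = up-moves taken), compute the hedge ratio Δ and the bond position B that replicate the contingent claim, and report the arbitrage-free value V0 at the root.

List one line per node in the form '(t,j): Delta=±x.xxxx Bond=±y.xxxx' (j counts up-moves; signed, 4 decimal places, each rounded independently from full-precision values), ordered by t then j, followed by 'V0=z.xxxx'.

(0,0): Delta=-2.4963 Bond=309.5050
V0=72.3587

Under the risk-neutral measure, an up-move has probability p* = (R−d)/(u−d) = 0.9024 and values discount at R = 1.02.
Payoff layer (t=1): V(1,0)=161.5500, V(1,1)=64.3200
  t=0,j=0: stock 95.0000 → up 100.7000 (V=64.3200), down 61.7500 (V=161.5500). Price 72.3587; hedge Δ=-2.4963, bond B=309.5050.
Root portfolio cost Δ·95+B reproduces V0=72.3587.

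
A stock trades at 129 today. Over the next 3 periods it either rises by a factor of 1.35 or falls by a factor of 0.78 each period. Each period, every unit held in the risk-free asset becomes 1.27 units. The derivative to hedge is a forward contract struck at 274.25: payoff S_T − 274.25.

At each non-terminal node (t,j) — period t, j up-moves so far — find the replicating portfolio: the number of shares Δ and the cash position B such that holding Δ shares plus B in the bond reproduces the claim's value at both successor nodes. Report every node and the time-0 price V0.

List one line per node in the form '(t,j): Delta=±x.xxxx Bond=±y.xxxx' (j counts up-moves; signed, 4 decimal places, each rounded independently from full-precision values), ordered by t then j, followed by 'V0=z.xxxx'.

(0,0): Delta=1.0000 Bond=-133.8861
(1,0): Delta=1.0000 Bond=-170.0353
(1,1): Delta=1.0000 Bond=-170.0353
(2,0): Delta=1.0000 Bond=-215.9449
(2,1): Delta=1.0000 Bond=-215.9449
(2,2): Delta=1.0000 Bond=-215.9449
V0=-4.8861

Risk-neutral probability p* = (R−d)/(u−d) = (1.27−0.78)/(1.35−0.78) = 0.8596.
Terminal payoffs: V(3,0)=-213.0328, V(3,1)=-168.2971, V(3,2)=-90.8700, V(3,3)=43.1384
(2,0): S=78.4836. Δ = (V_up−V_dn)/(S_up−S_dn) = (-168.2971−-213.0328)/(105.9529−61.2172) = 1.0000. V = [p*·-168.2971 + (1−p*)·-213.0328]/1.27 = -137.4613. B = V − Δ·S = -215.9449.
(2,1): S=135.8370. Δ = (V_up−V_dn)/(S_up−S_dn) = (-90.8700−-168.2971)/(183.3800−105.9529) = 1.0000. V = [p*·-90.8700 + (1−p*)·-168.2971]/1.27 = -80.1079. B = V − Δ·S = -215.9449.
(2,2): S=235.1025. Δ = (V_up−V_dn)/(S_up−S_dn) = (43.1384−-90.8700)/(317.3884−183.3800) = 1.0000. V = [p*·43.1384 + (1−p*)·-90.8700]/1.27 = 19.1576. B = V − Δ·S = -215.9449.
(1,0): S=100.6200. Δ = (V_up−V_dn)/(S_up−S_dn) = (-80.1079−-137.4613)/(135.8370−78.4836) = 1.0000. V = [p*·-80.1079 + (1−p*)·-137.4613]/1.27 = -69.4153. B = V − Δ·S = -170.0353.
(1,1): S=174.1500. Δ = (V_up−V_dn)/(S_up−S_dn) = (19.1576−-80.1079)/(235.1025−135.8370) = 1.0000. V = [p*·19.1576 + (1−p*)·-80.1079]/1.27 = 4.1147. B = V − Δ·S = -170.0353.
(0,0): S=129.0000. Δ = (V_up−V_dn)/(S_up−S_dn) = (4.1147−-69.4153)/(174.1500−100.6200) = 1.0000. V = [p*·4.1147 + (1−p*)·-69.4153]/1.27 = -4.8861. B = V − Δ·S = -133.8861.
Each (Δ,B) replicates both successor values, so the strategy is self-financing and V0 is arbitrage-free.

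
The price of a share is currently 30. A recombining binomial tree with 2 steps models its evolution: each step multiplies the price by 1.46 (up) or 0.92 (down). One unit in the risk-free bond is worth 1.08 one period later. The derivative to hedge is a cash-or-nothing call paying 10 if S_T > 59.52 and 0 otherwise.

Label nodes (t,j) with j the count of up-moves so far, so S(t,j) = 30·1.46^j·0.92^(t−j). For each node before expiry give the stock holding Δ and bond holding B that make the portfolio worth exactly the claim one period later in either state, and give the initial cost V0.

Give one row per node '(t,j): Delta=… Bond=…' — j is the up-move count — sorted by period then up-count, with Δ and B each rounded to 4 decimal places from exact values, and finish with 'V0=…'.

(0,0): Delta=0.1694 Bond=-4.3279
(1,0): Delta=0.0000 Bond=0.0000
(1,1): Delta=0.4228 Bond=-15.7750
V0=0.7527

The replicating-portfolio and risk-neutral prices coincide; use p* = (1.08−0.92)/(1.46−0.92) = 0.2963 for the latter.
At expiry t=2: V(2,0)=0.0000, V(2,1)=0.0000, V(2,2)=10.0000
  t=1,j=0: stock 27.6000 → up 40.2960 (V=0.0000), down 25.3920 (V=0.0000). Price 0.0000; hedge Δ=0.0000, bond B=0.0000.
  t=1,j=1: stock 43.8000 → up 63.9480 (V=10.0000), down 40.2960 (V=0.0000). Price 2.7435; hedge Δ=0.4228, bond B=-15.7750.
  t=0,j=0: stock 30.0000 → up 43.8000 (V=2.7435), down 27.6000 (V=0.0000). Price 0.7527; hedge Δ=0.1694, bond B=-4.3279.
Root portfolio cost Δ·30+B reproduces V0=0.7527.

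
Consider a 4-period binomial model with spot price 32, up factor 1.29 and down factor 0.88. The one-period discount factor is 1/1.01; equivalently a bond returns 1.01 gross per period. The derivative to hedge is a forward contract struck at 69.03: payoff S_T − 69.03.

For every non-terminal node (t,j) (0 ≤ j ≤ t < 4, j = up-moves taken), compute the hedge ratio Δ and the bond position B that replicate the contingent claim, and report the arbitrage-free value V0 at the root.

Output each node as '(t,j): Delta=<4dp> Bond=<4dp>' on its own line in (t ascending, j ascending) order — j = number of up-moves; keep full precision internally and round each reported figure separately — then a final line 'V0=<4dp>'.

The replicating-portfolio and risk-neutral prices coincide; use p* = (1.01−0.88)/(1.29−0.88) = 0.3171 for the latter.
Payoff layer (t=4): V(4,0)=-49.8397, V(4,1)=-40.8988, V(4,2)=-27.7923, V(4,3)=-8.5792, V(4,4)=19.5853
Node (3,0) S=21.8071: V=(p*·-40.8988+(1−p*)·-49.8397)/1.01=-46.5394; Δ=(-40.8988−-49.8397)/(28.1312−19.1903)=1.0000; B=V−Δ·S=-68.3465
Node (3,1) S=31.9672: V=(p*·-27.7923+(1−p*)·-40.8988)/1.01=-36.3793; Δ=(-27.7923−-40.8988)/(41.2377−28.1312)=1.0000; B=V−Δ·S=-68.3465
Node (3,2) S=46.8611: V=(p*·-8.5792+(1−p*)·-27.7923)/1.01=-21.4855; Δ=(-8.5792−-27.7923)/(60.4508−41.2377)=1.0000; B=V−Δ·S=-68.3465
Node (3,3) S=68.6940: V=(p*·19.5853+(1−p*)·-8.5792)/1.01=0.3475; Δ=(19.5853−-8.5792)/(88.6153−60.4508)=1.0000; B=V−Δ·S=-68.3465
Node (2,0) S=24.7808: V=(p*·-36.3793+(1−p*)·-46.5394)/1.01=-42.8890; Δ=(-36.3793−-46.5394)/(31.9672−21.8071)=1.0000; B=V−Δ·S=-67.6698
Node (2,1) S=36.3264: V=(p*·-21.4855+(1−p*)·-36.3793)/1.01=-31.3434; Δ=(-21.4855−-36.3793)/(46.8611−31.9672)=1.0000; B=V−Δ·S=-67.6698
Node (2,2) S=53.2512: V=(p*·0.3475+(1−p*)·-21.4855)/1.01=-14.4186; Δ=(0.3475−-21.4855)/(68.6940−46.8611)=1.0000; B=V−Δ·S=-67.6698
Node (1,0) S=28.1600: V=(p*·-31.3434+(1−p*)·-42.8890)/1.01=-38.8398; Δ=(-31.3434−-42.8890)/(36.3264−24.7808)=1.0000; B=V−Δ·S=-66.9998
Node (1,1) S=41.2800: V=(p*·-14.4186+(1−p*)·-31.3434)/1.01=-25.7198; Δ=(-14.4186−-31.3434)/(53.2512−36.3264)=1.0000; B=V−Δ·S=-66.9998
Node (0,0) S=32.0000: V=(p*·-25.7198+(1−p*)·-38.8398)/1.01=-34.3365; Δ=(-25.7198−-38.8398)/(41.2800−28.1600)=1.0000; B=V−Δ·S=-66.3365
Root portfolio cost Δ·32+B reproduces V0=-34.3365.

(0,0): Delta=1.0000 Bond=-66.3365
(1,0): Delta=1.0000 Bond=-66.9998
(1,1): Delta=1.0000 Bond=-66.9998
(2,0): Delta=1.0000 Bond=-67.6698
(2,1): Delta=1.0000 Bond=-67.6698
(2,2): Delta=1.0000 Bond=-67.6698
(3,0): Delta=1.0000 Bond=-68.3465
(3,1): Delta=1.0000 Bond=-68.3465
(3,2): Delta=1.0000 Bond=-68.3465
(3,3): Delta=1.0000 Bond=-68.3465
V0=-34.3365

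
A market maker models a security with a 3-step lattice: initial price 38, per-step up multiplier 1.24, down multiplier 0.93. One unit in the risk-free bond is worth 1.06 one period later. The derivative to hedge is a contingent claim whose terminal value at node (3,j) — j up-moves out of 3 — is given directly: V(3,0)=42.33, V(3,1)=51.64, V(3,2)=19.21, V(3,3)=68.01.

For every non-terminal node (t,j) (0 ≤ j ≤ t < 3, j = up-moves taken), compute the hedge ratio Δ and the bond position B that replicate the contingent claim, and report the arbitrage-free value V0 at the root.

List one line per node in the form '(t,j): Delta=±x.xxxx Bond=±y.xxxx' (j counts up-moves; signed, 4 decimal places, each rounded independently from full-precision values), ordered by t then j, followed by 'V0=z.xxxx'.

Risk-neutral probability p* = (R−d)/(u−d) = (1.06−0.93)/(1.24−0.93) = 0.4194.
Terminal values V(3,·): V(3,0)=42.3300, V(3,1)=51.6400, V(3,2)=19.2100, V(3,3)=68.0100
(2,0): S=32.8662. Δ = (V_up−V_dn)/(S_up−S_dn) = (51.6400−42.3300)/(40.7541−30.5656) = 0.9138. V = [p*·51.6400 + (1−p*)·42.3300]/1.06 = 43.6172. B = V − Δ·S = 13.5849.
(2,1): S=43.8216. Δ = (V_up−V_dn)/(S_up−S_dn) = (19.2100−51.6400)/(54.3388−40.7541) = -2.3872. V = [p*·19.2100 + (1−p*)·51.6400]/1.06 = 35.8871. B = V − Δ·S = 140.5000.
(2,2): S=58.4288. Δ = (V_up−V_dn)/(S_up−S_dn) = (68.0100−19.2100)/(72.4517−54.3388) = 2.6942. V = [p*·68.0100 + (1−p*)·19.2100]/1.06 = 37.4288. B = V − Δ·S = -119.9906.
(1,0): S=35.3400. Δ = (V_up−V_dn)/(S_up−S_dn) = (35.8871−43.6172)/(43.8216−32.8662) = -0.7056. V = [p*·35.8871 + (1−p*)·43.6172]/1.06 = 38.0901. B = V − Δ·S = 63.0258.
(1,1): S=47.1200. Δ = (V_up−V_dn)/(S_up−S_dn) = (37.4288−35.8871)/(58.4288−43.8216) = 0.1055. V = [p*·37.4288 + (1−p*)·35.8871]/1.06 = 34.4657. B = V − Δ·S = 29.4925.
(0,0): S=38.0000. Δ = (V_up−V_dn)/(S_up−S_dn) = (34.4657−38.0901)/(47.1200−35.3400) = -0.3077. V = [p*·34.4657 + (1−p*)·38.0901]/1.06 = 34.5002. B = V − Δ·S = 46.1919.
Check: Δ(0,0)·S0 + B(0,0) = 34.5002 = V0.

(0,0): Delta=-0.3077 Bond=46.1919
(1,0): Delta=-0.7056 Bond=63.0258
(1,1): Delta=0.1055 Bond=29.4925
(2,0): Delta=0.9138 Bond=13.5849
(2,1): Delta=-2.3872 Bond=140.5000
(2,2): Delta=2.6942 Bond=-119.9906
V0=34.5002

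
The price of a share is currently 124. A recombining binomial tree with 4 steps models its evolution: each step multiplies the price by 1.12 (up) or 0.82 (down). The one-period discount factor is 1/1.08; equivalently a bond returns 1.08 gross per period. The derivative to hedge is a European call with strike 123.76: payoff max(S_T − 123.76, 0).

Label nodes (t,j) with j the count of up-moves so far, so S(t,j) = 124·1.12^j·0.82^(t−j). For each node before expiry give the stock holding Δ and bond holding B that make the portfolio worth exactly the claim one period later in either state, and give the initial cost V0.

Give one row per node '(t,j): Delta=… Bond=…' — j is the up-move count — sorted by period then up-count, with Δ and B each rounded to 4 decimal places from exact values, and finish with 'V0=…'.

(0,0): Delta=0.8484 Bond=-70.7413
(1,0): Delta=0.4031 Bond=-31.1173
(1,1): Delta=0.8986 Bond=-83.3672
(2,0): Delta=0.0000 Bond=0.0000
(2,1): Delta=0.4485 Bond=-38.7769
(2,2): Delta=0.9493 Bond=-97.9227
(3,0): Delta=0.0000 Bond=0.0000
(3,1): Delta=0.0000 Bond=0.0000
(3,2): Delta=0.4990 Bond=-48.3220
(3,3): Delta=1.0000 Bond=-114.5926
V0=34.4624

No-arbitrage ⇒ martingale measure with p* = (R−d)/(u−d) = 0.8667.
Terminal payoffs: V(4,0)=0.0000, V(4,1)=0.0000, V(4,2)=0.0000, V(4,3)=19.0931, V(4,4)=71.3564
(3,0): S=68.3696. Δ = (V_up−V_dn)/(S_up−S_dn) = (0.0000−0.0000)/(76.5740−56.0631) = 0.0000. V = [p*·0.0000 + (1−p*)·0.0000]/1.08 = 0.0000. B = V − Δ·S = 0.0000.
(3,1): S=93.3829. Δ = (V_up−V_dn)/(S_up−S_dn) = (0.0000−0.0000)/(104.5889−76.5740) = 0.0000. V = [p*·0.0000 + (1−p*)·0.0000]/1.08 = 0.0000. B = V − Δ·S = 0.0000.
(3,2): S=127.5474. Δ = (V_up−V_dn)/(S_up−S_dn) = (19.0931−0.0000)/(142.8531−104.5889) = 0.4990. V = [p*·19.0931 + (1−p*)·0.0000]/1.08 = 15.3216. B = V − Δ·S = -48.3220.
(3,3): S=174.2111. Δ = (V_up−V_dn)/(S_up−S_dn) = (71.3564−19.0931)/(195.1164−142.8531) = 1.0000. V = [p*·71.3564 + (1−p*)·19.0931]/1.08 = 59.6185. B = V − Δ·S = -114.5926.
(2,0): S=83.3776. Δ = (V_up−V_dn)/(S_up−S_dn) = (0.0000−0.0000)/(93.3829−68.3696) = 0.0000. V = [p*·0.0000 + (1−p*)·0.0000]/1.08 = 0.0000. B = V − Δ·S = 0.0000.
(2,1): S=113.8816. Δ = (V_up−V_dn)/(S_up−S_dn) = (15.3216−0.0000)/(127.5474−93.3829) = 0.4485. V = [p*·15.3216 + (1−p*)·0.0000]/1.08 = 12.2951. B = V − Δ·S = -38.7769.
(2,2): S=155.5456. Δ = (V_up−V_dn)/(S_up−S_dn) = (59.6185−15.3216)/(174.2111−127.5474) = 0.9493. V = [p*·59.6185 + (1−p*)·15.3216]/1.08 = 49.7335. B = V − Δ·S = -97.9227.
(1,0): S=101.6800. Δ = (V_up−V_dn)/(S_up−S_dn) = (12.2951−0.0000)/(113.8816−83.3776) = 0.4031. V = [p*·12.2951 + (1−p*)·0.0000]/1.08 = 9.8665. B = V − Δ·S = -31.1173.
(1,1): S=138.8800. Δ = (V_up−V_dn)/(S_up−S_dn) = (49.7335−12.2951)/(155.5456−113.8816) = 0.8986. V = [p*·49.7335 + (1−p*)·12.2951]/1.08 = 41.4276. B = V − Δ·S = -83.3672.
(0,0): S=124.0000. Δ = (V_up−V_dn)/(S_up−S_dn) = (41.4276−9.8665)/(138.8800−101.6800) = 0.8484. V = [p*·41.4276 + (1−p*)·9.8665]/1.08 = 34.4624. B = V − Δ·S = -70.7413.
Root portfolio cost Δ·124+B reproduces V0=34.4624.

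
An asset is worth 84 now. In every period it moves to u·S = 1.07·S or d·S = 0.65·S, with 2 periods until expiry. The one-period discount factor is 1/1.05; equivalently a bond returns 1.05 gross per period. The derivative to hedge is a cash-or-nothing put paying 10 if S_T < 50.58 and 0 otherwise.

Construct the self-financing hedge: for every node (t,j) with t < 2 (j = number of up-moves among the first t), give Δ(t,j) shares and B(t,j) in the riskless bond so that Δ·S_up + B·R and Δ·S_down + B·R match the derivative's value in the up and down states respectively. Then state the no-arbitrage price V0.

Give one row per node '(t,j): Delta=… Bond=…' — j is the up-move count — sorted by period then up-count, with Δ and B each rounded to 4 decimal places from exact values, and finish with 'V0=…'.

Since d<R<u, set p* = (R−d)/(u−d) = 0.9524; price each node as the discounted p*-expectation of its children.
Payoff layer (t=2): V(2,0)=10.0000, V(2,1)=0.0000, V(2,2)=0.0000
  t=1,j=0: stock 54.6000 → up 58.4220 (V=0.0000), down 35.4900 (V=10.0000). Price 0.4535; hedge Δ=-0.4361, bond B=24.2630.
  t=1,j=1: stock 89.8800 → up 96.1716 (V=0.0000), down 58.4220 (V=0.0000). Price 0.0000; hedge Δ=0.0000, bond B=0.0000.
  t=0,j=0: stock 84.0000 → up 89.8800 (V=0.0000), down 54.6000 (V=0.4535). Price 0.0206; hedge Δ=-0.0129, bond B=1.1004.
Each (Δ,B) replicates both successor values, so the strategy is self-financing and V0 is arbitrage-free.

(0,0): Delta=-0.0129 Bond=1.1004
(1,0): Delta=-0.4361 Bond=24.2630
(1,1): Delta=0.0000 Bond=0.0000
V0=0.0206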